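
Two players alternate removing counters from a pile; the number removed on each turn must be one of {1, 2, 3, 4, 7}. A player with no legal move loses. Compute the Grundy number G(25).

0

G(0) = 0
G(1) = mex{0} = 1
G(2) = mex{1,0} = 2
G(3) = mex{2,1,0} = 3
G(4) = mex{3,2,1,0} = 4
G(5) = mex{4,3,2,1} = 0
G(6) = mex{0,4,3,2} = 1
G(7) = mex{1,0,4,3,0} = 2
G(8) = mex{2,1,0,4,1} = 3
G(9) = mex{3,2,1,0,2} = 4
G(10) = mex{4,3,2,1,3} = 0
G(11) = mex{0,4,3,2,4} = 1
G(12) = mex{1,0,4,3,0} = 2
G(13) = mex{2,1,0,4,1} = 3
G(14) = mex{3,2,1,0,2} = 4
G(15) = mex{4,3,2,1,3} = 0
G(16) = mex{0,4,3,2,4} = 1
G(17) = mex{1,0,4,3,0} = 2
G(18) = mex{2,1,0,4,1} = 3
G(19) = mex{3,2,1,0,2} = 4
G(20) = mex{4,3,2,1,3} = 0
G(21) = mex{0,4,3,2,4} = 1
G(22) = mex{1,0,4,3,0} = 2
G(23) = mex{2,1,0,4,1} = 3
G(24) = mex{3,2,1,0,2} = 4
G(25) = mex{4,3,2,1,3} = 0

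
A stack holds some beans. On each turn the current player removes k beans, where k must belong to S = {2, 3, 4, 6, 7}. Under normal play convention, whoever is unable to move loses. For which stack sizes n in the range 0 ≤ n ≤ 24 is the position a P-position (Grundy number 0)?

G(0) = 0
G(1) = mex{} = 0
G(2) = mex{0} = 1
G(3) = mex{0,0} = 1
G(4) = mex{1,0,0} = 2
G(5) = mex{1,1,0} = 2
G(6) = mex{2,1,1,0} = 3
G(7) = mex{2,2,1,0,0} = 3
G(8) = mex{3,2,2,1,0} = 4
G(9) = mex{3,3,2,1,1} = 0
G(10) = mex{4,3,3,2,1} = 0
G(11) = mex{0,4,3,2,2} = 1
G(12) = mex{0,0,4,3,2} = 1
G(13) = mex{1,0,0,3,3} = 2
G(14) = mex{1,1,0,4,3} = 2
G(15) = mex{2,1,1,0,4} = 3
G(16) = mex{2,2,1,0,0} = 3
G(17) = mex{3,2,2,1,0} = 4
G(18) = mex{3,3,2,1,1} = 0
G(19) = mex{4,3,3,2,1} = 0
G(20) = mex{0,4,3,2,2} = 1
G(21) = mex{0,0,4,3,2} = 1
G(22) = mex{1,0,0,3,3} = 2
G(23) = mex{1,1,0,4,3} = 2
G(24) = mex{2,1,1,0,4} = 3
P-positions are exactly the n with G(n) = 0.

0, 1, 9, 10, 18, 19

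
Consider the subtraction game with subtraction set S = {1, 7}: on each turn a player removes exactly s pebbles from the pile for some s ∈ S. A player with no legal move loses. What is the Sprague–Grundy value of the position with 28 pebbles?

G(0) = 0
G(1) = mex{0} = 1
G(2) = mex{1} = 0
G(3) = mex{0} = 1
G(4) = mex{1} = 0
G(5) = mex{0} = 1
G(6) = mex{1} = 0
G(7) = mex{0,0} = 1
G(8) = mex{1,1} = 0
G(9) = mex{0,0} = 1
G(10) = mex{1,1} = 0
G(11) = mex{0,0} = 1
G(12) = mex{1,1} = 0
G(13) = mex{0,0} = 1
G(14) = mex{1,1} = 0
G(15) = mex{0,0} = 1
G(16) = mex{1,1} = 0
G(17) = mex{0,0} = 1
G(18) = mex{1,1} = 0
G(19) = mex{0,0} = 1
G(20) = mex{1,1} = 0
G(21) = mex{0,0} = 1
G(22) = mex{1,1} = 0
G(23) = mex{0,0} = 1
G(24) = mex{1,1} = 0
G(25) = mex{0,0} = 1
G(26) = mex{1,1} = 0
G(27) = mex{0,0} = 1
G(28) = mex{1,1} = 0

0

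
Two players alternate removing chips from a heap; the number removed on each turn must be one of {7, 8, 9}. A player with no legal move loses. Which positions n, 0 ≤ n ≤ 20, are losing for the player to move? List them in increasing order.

0, 1, 2, 3, 4, 5, 6, 16, 17, 18, 19, 20

G(0) = 0
G(1) = mex{} = 0
G(2) = mex{} = 0
G(3) = mex{} = 0
G(4) = mex{} = 0
G(5) = mex{} = 0
G(6) = mex{} = 0
G(7) = mex{0} = 1
G(8) = mex{0,0} = 1
G(9) = mex{0,0,0} = 1
G(10) = mex{0,0,0} = 1
G(11) = mex{0,0,0} = 1
G(12) = mex{0,0,0} = 1
G(13) = mex{0,0,0} = 1
G(14) = mex{1,0,0} = 2
G(15) = mex{1,1,0} = 2
G(16) = mex{1,1,1} = 0
G(17) = mex{1,1,1} = 0
G(18) = mex{1,1,1} = 0
G(19) = mex{1,1,1} = 0
G(20) = mex{1,1,1} = 0
P-positions are exactly the n with G(n) = 0.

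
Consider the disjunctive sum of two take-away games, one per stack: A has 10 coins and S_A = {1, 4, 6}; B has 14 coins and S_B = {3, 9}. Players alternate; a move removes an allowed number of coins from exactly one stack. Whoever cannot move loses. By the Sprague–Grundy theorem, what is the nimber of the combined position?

0

Stack A, S = {1, 4, 6}:
G(0) = 0
G(1) = mex{0} = 1
G(2) = mex{1} = 0
G(3) = mex{0} = 1
G(4) = mex{1,0} = 2
G(5) = mex{2,1} = 0
G(6) = mex{0,0,0} = 1
G(7) = mex{1,1,1} = 0
G(8) = mex{0,2,0} = 1
G(9) = mex{1,0,1} = 2
G(10) = mex{2,1,2} = 0
G_A(10) = 0.
Stack B, S = {3, 9}:
n :  0  1  2  3  4  5  6  7  8  9 10 11 12 13 14
G :  0  0  0  1  1  1  0  0  0  1  1  1  0  0  0
G_B(14) = 0.
Combined Grundy value = 0 ⊕ 0 = 0.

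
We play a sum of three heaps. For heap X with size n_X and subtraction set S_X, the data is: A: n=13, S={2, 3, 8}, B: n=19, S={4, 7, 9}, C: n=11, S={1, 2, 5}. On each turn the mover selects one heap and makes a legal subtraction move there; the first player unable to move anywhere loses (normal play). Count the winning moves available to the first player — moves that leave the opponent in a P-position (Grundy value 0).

Heap A, S = {2, 3, 8}:
n :  0  1  2  3  4  5  6  7  8  9 10 11 12 13
G :  0  0  1  1  2  0  0  1  1  2  0  0  1  1
G_A(13) = 1.
Heap B, S = {4, 7, 9}:
n :  0  1  2  3  4  5  6  7  8  9 10 11 12 13 14 15 16 17 18 19
G :  0  0  0  0  1  1  1  1  2  2  2  2  3  0  0  0  0  1  1  1
G_B(19) = 1.
Heap C, S = {1, 2, 5}:
n :  0  1  2  3  4  5  6  7  8  9 10 11
G :  0  1  2  0  1  2  0  1  2  0  1  2
G_C(11) = 2.
Combined Grundy value = 1 ⊕ 1 ⊕ 2 = 2.
A winning move leaves total XOR = 0, i.e. changes one component's Grundy value g to g ⊕ X where X is the current total.
Heap A: need g' = 1⊕2 = 3. Options: 13−2→G=0, 13−3→G=0, 13−8→G=0. Hits: 0.
Heap B: need g' = 1⊕2 = 3. Options: 19−4→G=0, 19−7→G=3, 19−9→G=2. Hits: 1.
Heap C: need g' = 2⊕2 = 0. Options: 11−1→G=1, 11−2→G=0, 11−5→G=0. Hits: 2.

3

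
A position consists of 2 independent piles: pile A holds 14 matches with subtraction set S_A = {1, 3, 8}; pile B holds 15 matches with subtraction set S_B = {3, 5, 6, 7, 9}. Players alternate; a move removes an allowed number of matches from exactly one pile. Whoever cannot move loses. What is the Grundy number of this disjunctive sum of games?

0

Pile A, S = {1, 3, 8}:
G(0) = 0
G(1) = mex{0} = 1
G(2) = mex{1} = 0
G(3) = mex{0,0} = 1
G(4) = mex{1,1} = 0
G(5) = mex{0,0} = 1
G(6) = mex{1,1} = 0
G(7) = mex{0,0} = 1
G(8) = mex{1,1,0} = 2
G(9) = mex{2,0,1} = 3
G(10) = mex{3,1,0} = 2
G(11) = mex{2,2,1} = 0
G(12) = mex{0,3,0} = 1
G(13) = mex{1,2,1} = 0
G(14) = mex{0,0,0} = 1
G_A(14) = 1.
Pile B, S = {3, 5, 6, 7, 9}:
G(0) = 0
G(1) = mex{} = 0
G(2) = mex{} = 0
G(3) = mex{0} = 1
G(4) = mex{0} = 1
G(5) = mex{0,0} = 1
G(6) = mex{1,0,0} = 2
G(7) = mex{1,0,0,0} = 2
G(8) = mex{1,1,0,0} = 2
G(9) = mex{2,1,1,0,0} = 3
G(10) = mex{2,1,1,1,0} = 3
G(11) = mex{2,2,1,1,0} = 3
G(12) = mex{3,2,2,1,1} = 0
G(13) = mex{3,2,2,2,1} = 0
G(14) = mex{3,3,2,2,1} = 0
G(15) = mex{0,3,3,2,2} = 1
G_B(15) = 1.
Combined Grundy value = 1 ⊕ 1 = 0.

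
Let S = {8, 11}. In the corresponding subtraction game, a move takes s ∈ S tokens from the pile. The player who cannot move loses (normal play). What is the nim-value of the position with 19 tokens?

n :  0  1  2  3  4  5  6  7  8  9 10 11 12 13 14 15 16 17 18 19
G :  0  0  0  0  0  0  0  0  1  1  1  1  1  1  1  1  2  2  2  0

0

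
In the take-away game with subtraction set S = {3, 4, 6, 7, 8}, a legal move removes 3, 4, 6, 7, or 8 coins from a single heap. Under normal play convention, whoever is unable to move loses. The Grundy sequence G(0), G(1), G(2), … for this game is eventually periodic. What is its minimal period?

11

G(0) = 0
G(1) = mex{} = 0
G(2) = mex{} = 0
G(3) = mex{0} = 1
G(4) = mex{0,0} = 1
G(5) = mex{0,0} = 1
G(6) = mex{1,0,0} = 2
G(7) = mex{1,1,0,0} = 2
G(8) = mex{1,1,0,0,0} = 2
G(9) = mex{2,1,1,0,0} = 3
G(10) = mex{2,2,1,1,0} = 3
G(11) = mex{2,2,1,1,1} = 0
G(12) = mex{3,2,2,1,1} = 0
G(13) = mex{3,3,2,2,1} = 0
G(14) = mex{0,3,2,2,2} = 1
G(15) = mex{0,0,3,2,2} = 1
G(16) = mex{0,0,3,3,2} = 1
G(17) = mex{1,0,0,3,3} = 2
G(18) = mex{1,1,0,0,3} = 2
G(19) = mex{1,1,0,0,0} = 2
G(20) = mex{2,1,1,0,0} = 3
G(21) = mex{2,2,1,1,0} = 3
G(22) = mex{2,2,1,1,1} = 0
G(23) = mex{3,2,2,1,1} = 0
G(n+11) = G(n) holds for n = 0,…,7 (a full window of length max(S) = 8), so the sequence is purely periodic with period 11.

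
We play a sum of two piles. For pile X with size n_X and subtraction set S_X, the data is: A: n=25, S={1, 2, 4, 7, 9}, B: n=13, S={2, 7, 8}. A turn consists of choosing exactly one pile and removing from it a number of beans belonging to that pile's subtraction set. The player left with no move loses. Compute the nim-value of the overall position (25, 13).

2

Pile A, S = {1, 2, 4, 7, 9}:
n :  0  1  2  3  4  5  6  7  8  9 10 11 12 13 14 15 16 17 18 19 20 21 22 23 24 25
G :  0  1  2  0  1  2  0  1  2  3  4  0  1  2  0  1  2  0  1  2  3  4  0  1  2  0
G_A(25) = 0.
Pile B, S = {2, 7, 8}:
n :  0  1  2  3  4  5  6  7  8  9 10 11 12 13
G :  0  0  1  1  0  0  1  1  2  2  0  3  1  2
G_B(13) = 2.
Combined Grundy value = 0 ⊕ 2 = 2.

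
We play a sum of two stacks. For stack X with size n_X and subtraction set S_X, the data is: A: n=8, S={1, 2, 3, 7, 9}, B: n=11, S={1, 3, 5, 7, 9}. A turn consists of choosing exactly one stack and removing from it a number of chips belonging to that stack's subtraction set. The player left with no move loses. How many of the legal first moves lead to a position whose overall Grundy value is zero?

Stack A, S = {1, 2, 3, 7, 9}:
n : 0 1 2 3 4 5 6 7 8
G : 0 1 2 3 0 1 2 3 0
G_A(8) = 0.
Stack B, S = {1, 3, 5, 7, 9}:
n :  0  1  2  3  4  5  6  7  8  9 10 11
G :  0  1  0  1  0  1  0  1  0  1  0  1
G_B(11) = 1.
Combined Grundy value = 0 ⊕ 1 = 1.
A winning move leaves total XOR = 0, i.e. changes one component's Grundy value g to g ⊕ X where X is the current total.
Stack A: need g' = 0⊕1 = 1. Options: 8−1→G=3, 8−2→G=2, 8−3→G=1, 8−7→G=1. Hits: 2.
Stack B: need g' = 1⊕1 = 0. Options: 11−1→G=0, 11−3→G=0, 11−5→G=0, 11−7→G=0, 11−9→G=0. Hits: 5.

7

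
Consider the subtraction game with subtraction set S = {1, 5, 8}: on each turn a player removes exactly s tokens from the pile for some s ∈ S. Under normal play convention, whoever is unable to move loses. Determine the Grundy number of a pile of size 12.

2

G(0) = 0
G(1) = mex{0} = 1
G(2) = mex{1} = 0
G(3) = mex{0} = 1
G(4) = mex{1} = 0
G(5) = mex{0,0} = 1
G(6) = mex{1,1} = 0
G(7) = mex{0,0} = 1
G(8) = mex{1,1,0} = 2
G(9) = mex{2,0,1} = 3
G(10) = mex{3,1,0} = 2
G(11) = mex{2,0,1} = 3
G(12) = mex{3,1,0} = 2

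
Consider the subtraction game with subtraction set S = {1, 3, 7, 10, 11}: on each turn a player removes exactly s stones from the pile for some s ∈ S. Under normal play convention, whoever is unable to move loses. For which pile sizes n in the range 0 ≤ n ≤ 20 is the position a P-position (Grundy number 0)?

0, 2, 4, 6, 8, 20

G(0) = 0
G(1) = mex{0} = 1
G(2) = mex{1} = 0
G(3) = mex{0,0} = 1
G(4) = mex{1,1} = 0
G(5) = mex{0,0} = 1
G(6) = mex{1,1} = 0
G(7) = mex{0,0,0} = 1
G(8) = mex{1,1,1} = 0
G(9) = mex{0,0,0} = 1
G(10) = mex{1,1,1,0} = 2
G(11) = mex{2,0,0,1,0} = 3
G(12) = mex{3,1,1,0,1} = 2
G(13) = mex{2,2,0,1,0} = 3
G(14) = mex{3,3,1,0,1} = 2
G(15) = mex{2,2,0,1,0} = 3
G(16) = mex{3,3,1,0,1} = 2
G(17) = mex{2,2,2,1,0} = 3
G(18) = mex{3,3,3,0,1} = 2
G(19) = mex{2,2,2,1,0} = 3
G(20) = mex{3,3,3,2,1} = 0
P-positions are exactly the n with G(n) = 0.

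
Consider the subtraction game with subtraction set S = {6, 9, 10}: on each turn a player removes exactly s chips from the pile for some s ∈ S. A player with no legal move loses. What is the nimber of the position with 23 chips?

G(0) = 0
G(1) = mex{} = 0
G(2) = mex{} = 0
G(3) = mex{} = 0
G(4) = mex{} = 0
G(5) = mex{} = 0
G(6) = mex{0} = 1
G(7) = mex{0} = 1
G(8) = mex{0} = 1
G(9) = mex{0,0} = 1
G(10) = mex{0,0,0} = 1
G(11) = mex{0,0,0} = 1
G(12) = mex{1,0,0} = 2
G(13) = mex{1,0,0} = 2
G(14) = mex{1,0,0} = 2
G(15) = mex{1,1,0} = 2
G(16) = mex{1,1,1} = 0
G(17) = mex{1,1,1} = 0
G(18) = mex{2,1,1} = 0
G(19) = mex{2,1,1} = 0
G(20) = mex{2,1,1} = 0
G(21) = mex{2,2,1} = 0
G(22) = mex{0,2,2} = 1
G(23) = mex{0,2,2} = 1

1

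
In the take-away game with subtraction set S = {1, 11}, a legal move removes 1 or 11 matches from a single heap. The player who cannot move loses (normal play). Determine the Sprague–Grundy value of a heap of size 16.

n :  0  1  2  3  4  5  6  7  8  9 10 11 12 13 14 15 16
G :  0  1  0  1  0  1  0  1  0  1  0  1  0  1  0  1  0

0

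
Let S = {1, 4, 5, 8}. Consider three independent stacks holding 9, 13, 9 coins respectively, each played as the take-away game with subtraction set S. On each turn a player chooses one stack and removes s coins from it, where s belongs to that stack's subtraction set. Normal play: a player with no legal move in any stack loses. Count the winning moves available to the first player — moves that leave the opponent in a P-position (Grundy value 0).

All stacks use S = {1, 4, 5, 8}:
n :  0  1  2  3  4  5  6  7  8  9 10 11 12 13
G :  0  1  0  1  2  3  2  3  4  0  1  0  1  2
Stack A: G(9) = 0.
Stack B: G(13) = 2.
Stack C: G(9) = 0.
Combined Grundy value = 0 ⊕ 2 ⊕ 0 = 2.
A winning move leaves total XOR = 0, i.e. changes one component's Grundy value g to g ⊕ X where X is the current total.
Stack A: need g' = 0⊕2 = 2. Options: 9−1→G=4, 9−4→G=3, 9−5→G=2, 9−8→G=1. Hits: 1.
Stack B: need g' = 2⊕2 = 0. Options: 13−1→G=1, 13−4→G=0, 13−5→G=4, 13−8→G=3. Hits: 1.
Stack C: need g' = 0⊕2 = 2. Options: 9−1→G=4, 9−4→G=3, 9−5→G=2, 9−8→G=1. Hits: 1.

3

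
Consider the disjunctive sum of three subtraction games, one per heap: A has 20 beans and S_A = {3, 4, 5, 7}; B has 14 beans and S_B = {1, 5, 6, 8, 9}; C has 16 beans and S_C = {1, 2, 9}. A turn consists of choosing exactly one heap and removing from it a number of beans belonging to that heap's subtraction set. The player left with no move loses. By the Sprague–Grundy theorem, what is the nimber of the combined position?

Heap A, S = {3, 4, 5, 7}:
n :  0  1  2  3  4  5  6  7  8  9 10 11 12 13 14 15 16 17 18 19 20
G :  0  0  0  1  1  1  2  2  2  3  0  0  0  1  1  1  2  2  2  3  0
G_A(20) = 0.
Heap B, S = {1, 5, 6, 8, 9}:
G(0) = 0
G(1) = mex{0} = 1
G(2) = mex{1} = 0
G(3) = mex{0} = 1
G(4) = mex{1} = 0
G(5) = mex{0,0} = 1
G(6) = mex{1,1,0} = 2
G(7) = mex{2,0,1} = 3
G(8) = mex{3,1,0,0} = 2
G(9) = mex{2,0,1,1,0} = 3
G(10) = mex{3,1,0,0,1} = 2
G(11) = mex{2,2,1,1,0} = 3
G(12) = mex{3,3,2,0,1} = 4
G(13) = mex{4,2,3,1,0} = 5
G(14) = mex{5,3,2,2,1} = 0
G_B(14) = 0.
Heap C, S = {1, 2, 9}:
n :  0  1  2  3  4  5  6  7  8  9 10 11 12 13 14 15 16
G :  0  1  2  0  1  2  0  1  2  3  0  1  2  0  1  2  0
G_C(16) = 0.
Combined Grundy value = 0 ⊕ 0 ⊕ 0 = 0.

0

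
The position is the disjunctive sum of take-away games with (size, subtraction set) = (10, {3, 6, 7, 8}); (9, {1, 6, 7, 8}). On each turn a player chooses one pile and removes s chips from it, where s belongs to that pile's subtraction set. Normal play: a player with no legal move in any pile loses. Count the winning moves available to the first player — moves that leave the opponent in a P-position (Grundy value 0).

Pile A, S = {3, 6, 7, 8}:
G(0) = 0
G(1) = mex{} = 0
G(2) = mex{} = 0
G(3) = mex{0} = 1
G(4) = mex{0} = 1
G(5) = mex{0} = 1
G(6) = mex{1,0} = 2
G(7) = mex{1,0,0} = 2
G(8) = mex{1,0,0,0} = 2
G(9) = mex{2,1,0,0} = 3
G(10) = mex{2,1,1,0} = 3
G_A(10) = 3.
Pile B, S = {1, 6, 7, 8}:
n : 0 1 2 3 4 5 6 7 8 9
G : 0 1 0 1 0 1 2 3 2 3
G_B(9) = 3.
Combined Grundy value = 3 ⊕ 3 = 0.
A winning move leaves total XOR = 0, i.e. changes one component's Grundy value g to g ⊕ X where X is the current total.
Pile A: target g' = 3⊕0 = 3, but every legal move changes the Grundy value (mex property), so 0 moves.
Pile B: target g' = 3⊕0 = 3, but every legal move changes the Grundy value (mex property), so 0 moves.

0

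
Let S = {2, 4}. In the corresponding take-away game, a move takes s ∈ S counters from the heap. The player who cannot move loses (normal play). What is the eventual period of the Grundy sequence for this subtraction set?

n :  0  1  2  3  4  5  6  7  8  9 10 11 12 13 14
G :  0  0  1  1  2  2  0  0  1  1  2  2  0  0  1
G(n+6) = G(n) holds for n = 0,…,3 (a full window of length max(S) = 4), so the sequence is purely periodic with period 6.

6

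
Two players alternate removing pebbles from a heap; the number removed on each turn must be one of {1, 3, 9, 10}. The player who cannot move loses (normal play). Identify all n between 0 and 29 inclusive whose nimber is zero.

G(0) = 0
G(1) = mex{0} = 1
G(2) = mex{1} = 0
G(3) = mex{0,0} = 1
G(4) = mex{1,1} = 0
G(5) = mex{0,0} = 1
G(6) = mex{1,1} = 0
G(7) = mex{0,0} = 1
G(8) = mex{1,1} = 0
G(9) = mex{0,0,0} = 1
G(10) = mex{1,1,1,0} = 2
G(11) = mex{2,0,0,1} = 3
G(12) = mex{3,1,1,0} = 2
G(13) = mex{2,2,0,1} = 3
G(14) = mex{3,3,1,0} = 2
G(15) = mex{2,2,0,1} = 3
G(16) = mex{3,3,1,0} = 2
G(17) = mex{2,2,0,1} = 3
G(18) = mex{3,3,1,0} = 2
G(19) = mex{2,2,2,1} = 0
G(20) = mex{0,3,3,2} = 1
G(21) = mex{1,2,2,3} = 0
G(22) = mex{0,0,3,2} = 1
G(23) = mex{1,1,2,3} = 0
G(24) = mex{0,0,3,2} = 1
G(25) = mex{1,1,2,3} = 0
G(26) = mex{0,0,3,2} = 1
G(27) = mex{1,1,2,3} = 0
G(28) = mex{0,0,0,2} = 1
G(29) = mex{1,1,1,0} = 2
P-positions are exactly the n with G(n) = 0.

0, 2, 4, 6, 8, 19, 21, 23, 25, 27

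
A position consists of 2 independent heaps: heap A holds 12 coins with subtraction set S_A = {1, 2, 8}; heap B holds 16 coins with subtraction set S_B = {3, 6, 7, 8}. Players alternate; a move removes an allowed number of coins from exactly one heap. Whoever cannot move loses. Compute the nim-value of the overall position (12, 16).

Heap A, S = {1, 2, 8}:
G(0) = 0
G(1) = mex{0} = 1
G(2) = mex{1,0} = 2
G(3) = mex{2,1} = 0
G(4) = mex{0,2} = 1
G(5) = mex{1,0} = 2
G(6) = mex{2,1} = 0
G(7) = mex{0,2} = 1
G(8) = mex{1,0,0} = 2
G(9) = mex{2,1,1} = 0
G(10) = mex{0,2,2} = 1
G(11) = mex{1,0,0} = 2
G(12) = mex{2,1,1} = 0
G_A(12) = 0.
Heap B, S = {3, 6, 7, 8}:
n :  0  1  2  3  4  5  6  7  8  9 10 11 12 13 14 15 16
G :  0  0  0  1  1  1  2  2  2  3  3  0  0  0  1  1  1
G_B(16) = 1.
Combined Grundy value = 0 ⊕ 1 = 1.

1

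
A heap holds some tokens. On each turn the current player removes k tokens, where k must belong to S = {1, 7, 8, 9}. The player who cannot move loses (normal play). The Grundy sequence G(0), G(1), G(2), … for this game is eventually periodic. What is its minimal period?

16

n :  0  1  2  3  4  5  6  7  8  9 10 11 12 13 14 15 16 17 18 19 20 21 22 23 24 25 26 27 28 29 30 31 32 33
G :  0  1  0  1  0  1  0  1  2  3  2  3  2  3  2  3  0  1  0  1  0  1  0  1  2  3  2  3  2  3  2  3  0  1
G(n+16) = G(n) holds for n = 0,…,8 (a full window of length max(S) = 9), so the sequence is purely periodic with period 16.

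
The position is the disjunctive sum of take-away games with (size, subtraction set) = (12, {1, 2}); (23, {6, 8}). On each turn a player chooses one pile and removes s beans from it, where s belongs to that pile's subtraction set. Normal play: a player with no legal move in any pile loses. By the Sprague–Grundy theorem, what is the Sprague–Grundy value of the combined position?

1

Pile A, S = {1, 2}:
G(0) = 0
G(1) = mex{0} = 1
G(2) = mex{1,0} = 2
G(3) = mex{2,1} = 0
G(4) = mex{0,2} = 1
G(5) = mex{1,0} = 2
G(6) = mex{2,1} = 0
G(7) = mex{0,2} = 1
G(8) = mex{1,0} = 2
G(9) = mex{2,1} = 0
G(10) = mex{0,2} = 1
G(11) = mex{1,0} = 2
G(12) = mex{2,1} = 0
G_A(12) = 0.
Pile B, S = {6, 8}:
G(0) = 0
G(1) = mex{} = 0
G(2) = mex{} = 0
G(3) = mex{} = 0
G(4) = mex{} = 0
G(5) = mex{} = 0
G(6) = mex{0} = 1
G(7) = mex{0} = 1
G(8) = mex{0,0} = 1
G(9) = mex{0,0} = 1
G(10) = mex{0,0} = 1
G(11) = mex{0,0} = 1
G(12) = mex{1,0} = 2
G(13) = mex{1,0} = 2
G(14) = mex{1,1} = 0
G(15) = mex{1,1} = 0
G(16) = mex{1,1} = 0
G(17) = mex{1,1} = 0
G(18) = mex{2,1} = 0
G(19) = mex{2,1} = 0
G(20) = mex{0,2} = 1
G(21) = mex{0,2} = 1
G(22) = mex{0,0} = 1
G(23) = mex{0,0} = 1
G_B(23) = 1.
Combined Grundy value = 0 ⊕ 1 = 1.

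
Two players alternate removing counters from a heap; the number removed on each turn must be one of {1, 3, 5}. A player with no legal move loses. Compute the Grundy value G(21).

1

n :  0  1  2  3  4  5  6  7  8  9 10 11 12 13 14 15 16 17 18 19 20 21
G :  0  1  0  1  0  1  0  1  0  1  0  1  0  1  0  1  0  1  0  1  0  1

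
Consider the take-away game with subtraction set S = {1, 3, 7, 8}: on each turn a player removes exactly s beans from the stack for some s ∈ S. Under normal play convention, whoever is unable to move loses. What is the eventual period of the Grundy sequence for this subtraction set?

15

G(0) = 0
G(1) = mex{0} = 1
G(2) = mex{1} = 0
G(3) = mex{0,0} = 1
G(4) = mex{1,1} = 0
G(5) = mex{0,0} = 1
G(6) = mex{1,1} = 0
G(7) = mex{0,0,0} = 1
G(8) = mex{1,1,1,0} = 2
G(9) = mex{2,0,0,1} = 3
G(10) = mex{3,1,1,0} = 2
G(11) = mex{2,2,0,1} = 3
G(12) = mex{3,3,1,0} = 2
G(13) = mex{2,2,0,1} = 3
G(14) = mex{3,3,1,0} = 2
G(15) = mex{2,2,2,1} = 0
G(16) = mex{0,3,3,2} = 1
G(17) = mex{1,2,2,3} = 0
G(18) = mex{0,0,3,2} = 1
G(19) = mex{1,1,2,3} = 0
G(20) = mex{0,0,3,2} = 1
G(21) = mex{1,1,2,3} = 0
G(22) = mex{0,0,0,2} = 1
G(23) = mex{1,1,1,0} = 2
G(24) = mex{2,0,0,1} = 3
G(25) = mex{3,1,1,0} = 2
G(26) = mex{2,2,0,1} = 3
G(27) = mex{3,3,1,0} = 2
G(28) = mex{2,2,0,1} = 3
G(29) = mex{3,3,1,0} = 2
G(30) = mex{2,2,2,1} = 0
G(31) = mex{0,3,3,2} = 1
G(n+15) = G(n) holds for n = 0,…,7 (a full window of length max(S) = 8), so the sequence is purely periodic with period 15.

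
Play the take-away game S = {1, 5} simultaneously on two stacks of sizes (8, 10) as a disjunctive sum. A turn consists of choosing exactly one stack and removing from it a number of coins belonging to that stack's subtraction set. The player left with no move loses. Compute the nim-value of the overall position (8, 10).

0

All stacks use S = {1, 5}:
G(0) = 0
G(1) = mex{0} = 1
G(2) = mex{1} = 0
G(3) = mex{0} = 1
G(4) = mex{1} = 0
G(5) = mex{0,0} = 1
G(6) = mex{1,1} = 0
G(7) = mex{0,0} = 1
G(8) = mex{1,1} = 0
G(9) = mex{0,0} = 1
G(10) = mex{1,1} = 0
Stack A: G(8) = 0.
Stack B: G(10) = 0.
Combined Grundy value = 0 ⊕ 0 = 0.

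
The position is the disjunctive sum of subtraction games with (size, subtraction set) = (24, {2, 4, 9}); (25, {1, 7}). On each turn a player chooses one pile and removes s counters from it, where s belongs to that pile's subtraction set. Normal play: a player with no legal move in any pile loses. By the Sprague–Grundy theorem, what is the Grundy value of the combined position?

Pile A, S = {2, 4, 9}:
G(0) = 0
G(1) = mex{} = 0
G(2) = mex{0} = 1
G(3) = mex{0} = 1
G(4) = mex{1,0} = 2
G(5) = mex{1,0} = 2
G(6) = mex{2,1} = 0
G(7) = mex{2,1} = 0
G(8) = mex{0,2} = 1
G(9) = mex{0,2,0} = 1
G(10) = mex{1,0,0} = 2
G(11) = mex{1,0,1} = 2
G(12) = mex{2,1,1} = 0
G(13) = mex{2,1,2} = 0
G(14) = mex{0,2,2} = 1
G(15) = mex{0,2,0} = 1
G(16) = mex{1,0,0} = 2
G(17) = mex{1,0,1} = 2
G(18) = mex{2,1,1} = 0
G(19) = mex{2,1,2} = 0
G(20) = mex{0,2,2} = 1
G(21) = mex{0,2,0} = 1
G(22) = mex{1,0,0} = 2
G(23) = mex{1,0,1} = 2
G(24) = mex{2,1,1} = 0
G_A(24) = 0.
Pile B, S = {1, 7}:
n :  0  1  2  3  4  5  6  7  8  9 10 11 12 13 14 15 16 17 18 19 20 21 22 23 24 25
G :  0  1  0  1  0  1  0  1  0  1  0  1  0  1  0  1  0  1  0  1  0  1  0  1  0  1
G_B(25) = 1.
Combined Grundy value = 0 ⊕ 1 = 1.

1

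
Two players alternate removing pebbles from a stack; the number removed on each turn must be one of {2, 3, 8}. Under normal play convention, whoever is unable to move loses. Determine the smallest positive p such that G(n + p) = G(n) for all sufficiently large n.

5

G(0) = 0
G(1) = mex{} = 0
G(2) = mex{0} = 1
G(3) = mex{0,0} = 1
G(4) = mex{1,0} = 2
G(5) = mex{1,1} = 0
G(6) = mex{2,1} = 0
G(7) = mex{0,2} = 1
G(8) = mex{0,0,0} = 1
G(9) = mex{1,0,0} = 2
G(10) = mex{1,1,1} = 0
G(11) = mex{2,1,1} = 0
G(12) = mex{0,2,2} = 1
G(13) = mex{0,0,0} = 1
G(14) = mex{1,0,0} = 2
G(n+5) = G(n) holds for n = 0,…,7 (a full window of length max(S) = 8), so the sequence is purely periodic with period 5.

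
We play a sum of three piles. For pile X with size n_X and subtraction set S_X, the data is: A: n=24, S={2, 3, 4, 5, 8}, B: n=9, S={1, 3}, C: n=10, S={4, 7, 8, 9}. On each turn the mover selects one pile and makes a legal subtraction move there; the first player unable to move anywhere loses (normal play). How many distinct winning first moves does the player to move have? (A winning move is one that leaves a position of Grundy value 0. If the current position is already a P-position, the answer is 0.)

Pile A, S = {2, 3, 4, 5, 8}:
n :  0  1  2  3  4  5  6  7  8  9 10 11 12 13 14 15 16 17 18 19 20 21 22 23 24
G :  0  0  1  1  2  2  3  0  4  1  5  2  3  0  0  1  1  2  2  3  0  4  1  5  2
G_A(24) = 2.
Pile B, S = {1, 3}:
n : 0 1 2 3 4 5 6 7 8 9
G : 0 1 0 1 0 1 0 1 0 1
G_B(9) = 1.
Pile C, S = {4, 7, 8, 9}:
n :  0  1  2  3  4  5  6  7  8  9 10
G :  0  0  0  0  1  1  1  1  2  2  2
G_C(10) = 2.
Combined Grundy value = 2 ⊕ 1 ⊕ 2 = 1.
A winning move leaves total XOR = 0, i.e. changes one component's Grundy value g to g ⊕ X where X is the current total.
Pile A: need g' = 2⊕1 = 3. Options: 24−2→G=1, 24−3→G=4, 24−4→G=0, 24−5→G=3, 24−8→G=1. Hits: 1.
Pile B: need g' = 1⊕1 = 0. Options: 9−1→G=0, 9−3→G=0. Hits: 2.
Pile C: need g' = 2⊕1 = 3. Options: 10−4→G=1, 10−7→G=0, 10−8→G=0, 10−9→G=0. Hits: 0.

3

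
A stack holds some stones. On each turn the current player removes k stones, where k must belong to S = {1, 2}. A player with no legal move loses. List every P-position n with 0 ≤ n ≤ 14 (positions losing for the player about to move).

0, 3, 6, 9, 12

G(0) = 0
G(1) = mex{0} = 1
G(2) = mex{1,0} = 2
G(3) = mex{2,1} = 0
G(4) = mex{0,2} = 1
G(5) = mex{1,0} = 2
G(6) = mex{2,1} = 0
G(7) = mex{0,2} = 1
G(8) = mex{1,0} = 2
G(9) = mex{2,1} = 0
G(10) = mex{0,2} = 1
G(11) = mex{1,0} = 2
G(12) = mex{2,1} = 0
G(13) = mex{0,2} = 1
G(14) = mex{1,0} = 2
P-positions are exactly the n with G(n) = 0.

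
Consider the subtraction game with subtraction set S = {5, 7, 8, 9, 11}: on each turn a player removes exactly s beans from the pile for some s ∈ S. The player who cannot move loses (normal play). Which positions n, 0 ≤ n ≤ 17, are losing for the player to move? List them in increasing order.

0, 1, 2, 3, 4, 16, 17

n :  0  1  2  3  4  5  6  7  8  9 10 11 12 13 14 15 16 17
G :  0  0  0  0  0  1  1  1  1  1  2  2  2  2  2  3  0  0
P-positions are exactly the n with G(n) = 0.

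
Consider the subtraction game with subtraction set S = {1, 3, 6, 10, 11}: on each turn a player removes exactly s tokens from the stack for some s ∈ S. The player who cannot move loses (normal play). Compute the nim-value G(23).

0

n :  0  1  2  3  4  5  6  7  8  9 10 11 12 13 14 15 16 17 18 19 20 21 22 23
G :  0  1  0  1  0  1  2  3  2  0  1  3  4  2  4  2  0  1  0  1  2  4  2  0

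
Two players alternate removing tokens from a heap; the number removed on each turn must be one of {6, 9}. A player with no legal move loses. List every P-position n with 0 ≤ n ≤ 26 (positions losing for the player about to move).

0, 1, 2, 3, 4, 5, 15, 16, 17, 18, 19, 20

G(0) = 0
G(1) = mex{} = 0
G(2) = mex{} = 0
G(3) = mex{} = 0
G(4) = mex{} = 0
G(5) = mex{} = 0
G(6) = mex{0} = 1
G(7) = mex{0} = 1
G(8) = mex{0} = 1
G(9) = mex{0,0} = 1
G(10) = mex{0,0} = 1
G(11) = mex{0,0} = 1
G(12) = mex{1,0} = 2
G(13) = mex{1,0} = 2
G(14) = mex{1,0} = 2
G(15) = mex{1,1} = 0
G(16) = mex{1,1} = 0
G(17) = mex{1,1} = 0
G(18) = mex{2,1} = 0
G(19) = mex{2,1} = 0
G(20) = mex{2,1} = 0
G(21) = mex{0,2} = 1
G(22) = mex{0,2} = 1
G(23) = mex{0,2} = 1
G(24) = mex{0,0} = 1
G(25) = mex{0,0} = 1
G(26) = mex{0,0} = 1
P-positions are exactly the n with G(n) = 0.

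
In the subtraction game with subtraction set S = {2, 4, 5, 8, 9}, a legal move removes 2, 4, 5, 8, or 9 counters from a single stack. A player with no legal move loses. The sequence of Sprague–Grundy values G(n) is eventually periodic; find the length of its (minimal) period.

13

n :  0  1  2  3  4  5  6  7  8  9 10 11 12 13 14 15 16 17 18 19 20 21 22 23 24 25 26 27
G :  0  0  1  1  2  2  3  0  4  1  5  2  3  0  0  1  1  2  2  3  0  4  1  5  2  3  0  0
G(n+13) = G(n) holds for n = 0,…,8 (a full window of length max(S) = 9), so the sequence is purely periodic with period 13.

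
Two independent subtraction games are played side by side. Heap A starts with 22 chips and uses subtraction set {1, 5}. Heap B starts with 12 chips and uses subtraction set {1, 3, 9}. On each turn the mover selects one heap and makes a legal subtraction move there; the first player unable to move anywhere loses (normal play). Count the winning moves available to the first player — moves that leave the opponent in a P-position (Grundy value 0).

0

Heap A, S = {1, 5}:
G(0) = 0
G(1) = mex{0} = 1
G(2) = mex{1} = 0
G(3) = mex{0} = 1
G(4) = mex{1} = 0
G(5) = mex{0,0} = 1
G(6) = mex{1,1} = 0
G(7) = mex{0,0} = 1
G(8) = mex{1,1} = 0
G(9) = mex{0,0} = 1
G(10) = mex{1,1} = 0
G(11) = mex{0,0} = 1
G(12) = mex{1,1} = 0
G(13) = mex{0,0} = 1
G(14) = mex{1,1} = 0
G(15) = mex{0,0} = 1
G(16) = mex{1,1} = 0
G(17) = mex{0,0} = 1
G(18) = mex{1,1} = 0
G(19) = mex{0,0} = 1
G(20) = mex{1,1} = 0
G(21) = mex{0,0} = 1
G(22) = mex{1,1} = 0
G_A(22) = 0.
Heap B, S = {1, 3, 9}:
G(0) = 0
G(1) = mex{0} = 1
G(2) = mex{1} = 0
G(3) = mex{0,0} = 1
G(4) = mex{1,1} = 0
G(5) = mex{0,0} = 1
G(6) = mex{1,1} = 0
G(7) = mex{0,0} = 1
G(8) = mex{1,1} = 0
G(9) = mex{0,0,0} = 1
G(10) = mex{1,1,1} = 0
G(11) = mex{0,0,0} = 1
G(12) = mex{1,1,1} = 0
G_B(12) = 0.
Combined Grundy value = 0 ⊕ 0 = 0.
A winning move leaves total XOR = 0, i.e. changes one component's Grundy value g to g ⊕ X where X is the current total.
Heap A: target g' = 0⊕0 = 0, but every legal move changes the Grundy value (mex property), so 0 moves.
Heap B: target g' = 0⊕0 = 0, but every legal move changes the Grundy value (mex property), so 0 moves.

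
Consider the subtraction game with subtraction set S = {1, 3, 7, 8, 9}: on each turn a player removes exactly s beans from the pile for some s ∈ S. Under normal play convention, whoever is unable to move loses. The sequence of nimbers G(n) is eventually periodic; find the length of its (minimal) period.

16

G(0) = 0
G(1) = mex{0} = 1
G(2) = mex{1} = 0
G(3) = mex{0,0} = 1
G(4) = mex{1,1} = 0
G(5) = mex{0,0} = 1
G(6) = mex{1,1} = 0
G(7) = mex{0,0,0} = 1
G(8) = mex{1,1,1,0} = 2
G(9) = mex{2,0,0,1,0} = 3
G(10) = mex{3,1,1,0,1} = 2
G(11) = mex{2,2,0,1,0} = 3
G(12) = mex{3,3,1,0,1} = 2
G(13) = mex{2,2,0,1,0} = 3
G(14) = mex{3,3,1,0,1} = 2
G(15) = mex{2,2,2,1,0} = 3
G(16) = mex{3,3,3,2,1} = 0
G(17) = mex{0,2,2,3,2} = 1
G(18) = mex{1,3,3,2,3} = 0
G(19) = mex{0,0,2,3,2} = 1
G(20) = mex{1,1,3,2,3} = 0
G(21) = mex{0,0,2,3,2} = 1
G(22) = mex{1,1,3,2,3} = 0
G(23) = mex{0,0,0,3,2} = 1
G(24) = mex{1,1,1,0,3} = 2
G(25) = mex{2,0,0,1,0} = 3
G(26) = mex{3,1,1,0,1} = 2
G(27) = mex{2,2,0,1,0} = 3
G(28) = mex{3,3,1,0,1} = 2
G(29) = mex{2,2,0,1,0} = 3
G(30) = mex{3,3,1,0,1} = 2
G(31) = mex{2,2,2,1,0} = 3
G(32) = mex{3,3,3,2,1} = 0
G(33) = mex{0,2,2,3,2} = 1
G(n+16) = G(n) holds for n = 0,…,8 (a full window of length max(S) = 9), so the sequence is purely periodic with period 16.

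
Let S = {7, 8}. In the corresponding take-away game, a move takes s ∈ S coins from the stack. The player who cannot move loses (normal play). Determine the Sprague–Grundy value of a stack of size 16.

n :  0  1  2  3  4  5  6  7  8  9 10 11 12 13 14 15 16
G :  0  0  0  0  0  0  0  1  1  1  1  1  1  1  2  0  0

0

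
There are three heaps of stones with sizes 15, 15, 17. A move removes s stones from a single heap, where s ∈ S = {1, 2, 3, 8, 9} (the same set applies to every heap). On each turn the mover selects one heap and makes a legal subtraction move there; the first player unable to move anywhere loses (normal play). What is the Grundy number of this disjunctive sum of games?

All heaps use S = {1, 2, 3, 8, 9}:
G(0) = 0
G(1) = mex{0} = 1
G(2) = mex{1,0} = 2
G(3) = mex{2,1,0} = 3
G(4) = mex{3,2,1} = 0
G(5) = mex{0,3,2} = 1
G(6) = mex{1,0,3} = 2
G(7) = mex{2,1,0} = 3
G(8) = mex{3,2,1,0} = 4
G(9) = mex{4,3,2,1,0} = 5
G(10) = mex{5,4,3,2,1} = 0
G(11) = mex{0,5,4,3,2} = 1
G(12) = mex{1,0,5,0,3} = 2
G(13) = mex{2,1,0,1,0} = 3
G(14) = mex{3,2,1,2,1} = 0
G(15) = mex{0,3,2,3,2} = 1
G(16) = mex{1,0,3,4,3} = 2
G(17) = mex{2,1,0,5,4} = 3
Heap A: G(15) = 1.
Heap B: G(15) = 1.
Heap C: G(17) = 3.
Combined Grundy value = 1 ⊕ 1 ⊕ 3 = 3.

3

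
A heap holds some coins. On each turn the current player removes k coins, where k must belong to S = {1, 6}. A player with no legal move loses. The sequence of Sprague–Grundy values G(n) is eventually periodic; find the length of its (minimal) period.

G(0) = 0
G(1) = mex{0} = 1
G(2) = mex{1} = 0
G(3) = mex{0} = 1
G(4) = mex{1} = 0
G(5) = mex{0} = 1
G(6) = mex{1,0} = 2
G(7) = mex{2,1} = 0
G(8) = mex{0,0} = 1
G(9) = mex{1,1} = 0
G(10) = mex{0,0} = 1
G(11) = mex{1,1} = 0
G(12) = mex{0,2} = 1
G(13) = mex{1,0} = 2
G(14) = mex{2,1} = 0
G(15) = mex{0,0} = 1
G(n+7) = G(n) holds for n = 0,…,5 (a full window of length max(S) = 6), so the sequence is purely periodic with period 7.

7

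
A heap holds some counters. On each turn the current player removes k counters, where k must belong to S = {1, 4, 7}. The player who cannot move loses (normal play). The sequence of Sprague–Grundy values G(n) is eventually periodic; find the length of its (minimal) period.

8

G(0) = 0
G(1) = mex{0} = 1
G(2) = mex{1} = 0
G(3) = mex{0} = 1
G(4) = mex{1,0} = 2
G(5) = mex{2,1} = 0
G(6) = mex{0,0} = 1
G(7) = mex{1,1,0} = 2
G(8) = mex{2,2,1} = 0
G(9) = mex{0,0,0} = 1
G(10) = mex{1,1,1} = 0
G(11) = mex{0,2,2} = 1
G(12) = mex{1,0,0} = 2
G(13) = mex{2,1,1} = 0
G(14) = mex{0,0,2} = 1
G(15) = mex{1,1,0} = 2
G(16) = mex{2,2,1} = 0
G(17) = mex{0,0,0} = 1
G(n+8) = G(n) holds for n = 0,…,6 (a full window of length max(S) = 7), so the sequence is purely periodic with period 8.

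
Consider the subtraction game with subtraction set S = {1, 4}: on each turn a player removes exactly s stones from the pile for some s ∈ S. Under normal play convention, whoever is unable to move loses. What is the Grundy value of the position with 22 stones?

0

G(0) = 0
G(1) = mex{0} = 1
G(2) = mex{1} = 0
G(3) = mex{0} = 1
G(4) = mex{1,0} = 2
G(5) = mex{2,1} = 0
G(6) = mex{0,0} = 1
G(7) = mex{1,1} = 0
G(8) = mex{0,2} = 1
G(9) = mex{1,0} = 2
G(10) = mex{2,1} = 0
G(11) = mex{0,0} = 1
G(12) = mex{1,1} = 0
G(13) = mex{0,2} = 1
G(14) = mex{1,0} = 2
G(15) = mex{2,1} = 0
G(16) = mex{0,0} = 1
G(17) = mex{1,1} = 0
G(18) = mex{0,2} = 1
G(19) = mex{1,0} = 2
G(20) = mex{2,1} = 0
G(21) = mex{0,0} = 1
G(22) = mex{1,1} = 0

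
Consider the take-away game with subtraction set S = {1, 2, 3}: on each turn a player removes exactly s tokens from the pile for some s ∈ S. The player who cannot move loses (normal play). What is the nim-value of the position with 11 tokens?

G(0) = 0
G(1) = mex{0} = 1
G(2) = mex{1,0} = 2
G(3) = mex{2,1,0} = 3
G(4) = mex{3,2,1} = 0
G(5) = mex{0,3,2} = 1
G(6) = mex{1,0,3} = 2
G(7) = mex{2,1,0} = 3
G(8) = mex{3,2,1} = 0
G(9) = mex{0,3,2} = 1
G(10) = mex{1,0,3} = 2
G(11) = mex{2,1,0} = 3

3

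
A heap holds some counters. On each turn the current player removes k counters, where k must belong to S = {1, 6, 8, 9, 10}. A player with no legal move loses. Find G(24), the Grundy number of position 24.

2

n :  0  1  2  3  4  5  6  7  8  9 10 11 12 13 14 15 16 17 18 19 20 21 22 23 24
G :  0  1  0  1  0  1  2  0  1  2  3  2  3  2  3  4  5  3  0  1  0  1  0  1  2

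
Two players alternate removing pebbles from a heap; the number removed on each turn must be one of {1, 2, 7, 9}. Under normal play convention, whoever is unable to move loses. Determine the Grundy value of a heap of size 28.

G(0) = 0
G(1) = mex{0} = 1
G(2) = mex{1,0} = 2
G(3) = mex{2,1} = 0
G(4) = mex{0,2} = 1
G(5) = mex{1,0} = 2
G(6) = mex{2,1} = 0
G(7) = mex{0,2,0} = 1
G(8) = mex{1,0,1} = 2
G(9) = mex{2,1,2,0} = 3
G(10) = mex{3,2,0,1} = 4
G(11) = mex{4,3,1,2} = 0
G(12) = mex{0,4,2,0} = 1
G(13) = mex{1,0,0,1} = 2
G(14) = mex{2,1,1,2} = 0
G(15) = mex{0,2,2,0} = 1
G(16) = mex{1,0,3,1} = 2
G(17) = mex{2,1,4,2} = 0
G(18) = mex{0,2,0,3} = 1
G(19) = mex{1,0,1,4} = 2
G(20) = mex{2,1,2,0} = 3
G(21) = mex{3,2,0,1} = 4
G(22) = mex{4,3,1,2} = 0
G(23) = mex{0,4,2,0} = 1
G(24) = mex{1,0,0,1} = 2
G(25) = mex{2,1,1,2} = 0
G(26) = mex{0,2,2,0} = 1
G(27) = mex{1,0,3,1} = 2
G(28) = mex{2,1,4,2} = 0

0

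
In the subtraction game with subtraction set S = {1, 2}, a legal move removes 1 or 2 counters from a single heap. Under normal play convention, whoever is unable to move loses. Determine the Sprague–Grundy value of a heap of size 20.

2

G(0) = 0
G(1) = mex{0} = 1
G(2) = mex{1,0} = 2
G(3) = mex{2,1} = 0
G(4) = mex{0,2} = 1
G(5) = mex{1,0} = 2
G(6) = mex{2,1} = 0
G(7) = mex{0,2} = 1
G(8) = mex{1,0} = 2
G(9) = mex{2,1} = 0
G(10) = mex{0,2} = 1
G(11) = mex{1,0} = 2
G(12) = mex{2,1} = 0
G(13) = mex{0,2} = 1
G(14) = mex{1,0} = 2
G(15) = mex{2,1} = 0
G(16) = mex{0,2} = 1
G(17) = mex{1,0} = 2
G(18) = mex{2,1} = 0
G(19) = mex{0,2} = 1
G(20) = mex{1,0} = 2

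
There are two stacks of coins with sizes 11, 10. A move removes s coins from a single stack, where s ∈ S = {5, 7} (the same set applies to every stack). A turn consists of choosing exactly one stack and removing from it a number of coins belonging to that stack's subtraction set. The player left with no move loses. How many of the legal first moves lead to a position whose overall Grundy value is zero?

0

All stacks use S = {5, 7}:
G(0) = 0
G(1) = mex{} = 0
G(2) = mex{} = 0
G(3) = mex{} = 0
G(4) = mex{} = 0
G(5) = mex{0} = 1
G(6) = mex{0} = 1
G(7) = mex{0,0} = 1
G(8) = mex{0,0} = 1
G(9) = mex{0,0} = 1
G(10) = mex{1,0} = 2
G(11) = mex{1,0} = 2
Stack A: G(11) = 2.
Stack B: G(10) = 2.
Combined Grundy value = 2 ⊕ 2 = 0.
A winning move leaves total XOR = 0, i.e. changes one component's Grundy value g to g ⊕ X where X is the current total.
Stack A: target g' = 2⊕0 = 2, but every legal move changes the Grundy value (mex property), so 0 moves.
Stack B: target g' = 2⊕0 = 2, but every legal move changes the Grundy value (mex property), so 0 moves.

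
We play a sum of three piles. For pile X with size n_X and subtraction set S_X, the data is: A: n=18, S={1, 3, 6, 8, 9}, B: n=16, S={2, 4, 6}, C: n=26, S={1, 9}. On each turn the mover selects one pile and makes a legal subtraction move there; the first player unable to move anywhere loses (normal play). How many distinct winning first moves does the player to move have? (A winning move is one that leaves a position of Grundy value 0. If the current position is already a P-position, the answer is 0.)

Pile A, S = {1, 3, 6, 8, 9}:
G(0) = 0
G(1) = mex{0} = 1
G(2) = mex{1} = 0
G(3) = mex{0,0} = 1
G(4) = mex{1,1} = 0
G(5) = mex{0,0} = 1
G(6) = mex{1,1,0} = 2
G(7) = mex{2,0,1} = 3
G(8) = mex{3,1,0,0} = 2
G(9) = mex{2,2,1,1,0} = 3
G(10) = mex{3,3,0,0,1} = 2
G(11) = mex{2,2,1,1,0} = 3
G(12) = mex{3,3,2,0,1} = 4
G(13) = mex{4,2,3,1,0} = 5
G(14) = mex{5,3,2,2,1} = 0
G(15) = mex{0,4,3,3,2} = 1
G(16) = mex{1,5,2,2,3} = 0
G(17) = mex{0,0,3,3,2} = 1
G(18) = mex{1,1,4,2,3} = 0
G_A(18) = 0.
Pile B, S = {2, 4, 6}:
G(0) = 0
G(1) = mex{} = 0
G(2) = mex{0} = 1
G(3) = mex{0} = 1
G(4) = mex{1,0} = 2
G(5) = mex{1,0} = 2
G(6) = mex{2,1,0} = 3
G(7) = mex{2,1,0} = 3
G(8) = mex{3,2,1} = 0
G(9) = mex{3,2,1} = 0
G(10) = mex{0,3,2} = 1
G(11) = mex{0,3,2} = 1
G(12) = mex{1,0,3} = 2
G(13) = mex{1,0,3} = 2
G(14) = mex{2,1,0} = 3
G(15) = mex{2,1,0} = 3
G(16) = mex{3,2,1} = 0
G_B(16) = 0.
Pile C, S = {1, 9}:
G(0) = 0
G(1) = mex{0} = 1
G(2) = mex{1} = 0
G(3) = mex{0} = 1
G(4) = mex{1} = 0
G(5) = mex{0} = 1
G(6) = mex{1} = 0
G(7) = mex{0} = 1
G(8) = mex{1} = 0
G(9) = mex{0,0} = 1
G(10) = mex{1,1} = 0
G(11) = mex{0,0} = 1
G(12) = mex{1,1} = 0
G(13) = mex{0,0} = 1
G(14) = mex{1,1} = 0
G(15) = mex{0,0} = 1
G(16) = mex{1,1} = 0
G(17) = mex{0,0} = 1
G(18) = mex{1,1} = 0
G(19) = mex{0,0} = 1
G(20) = mex{1,1} = 0
G(21) = mex{0,0} = 1
G(22) = mex{1,1} = 0
G(23) = mex{0,0} = 1
G(24) = mex{1,1} = 0
G(25) = mex{0,0} = 1
G(26) = mex{1,1} = 0
G_C(26) = 0.
Combined Grundy value = 0 ⊕ 0 ⊕ 0 = 0.
A winning move leaves total XOR = 0, i.e. changes one component's Grundy value g to g ⊕ X where X is the current total.
Pile A: target g' = 0⊕0 = 0, but every legal move changes the Grundy value (mex property), so 0 moves.
Pile B: target g' = 0⊕0 = 0, but every legal move changes the Grundy value (mex property), so 0 moves.
Pile C: target g' = 0⊕0 = 0, but every legal move changes the Grundy value (mex property), so 0 moves.

0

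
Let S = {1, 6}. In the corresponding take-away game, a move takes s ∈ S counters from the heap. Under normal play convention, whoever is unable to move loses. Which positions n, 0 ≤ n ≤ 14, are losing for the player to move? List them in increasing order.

0, 2, 4, 7, 9, 11, 14

n :  0  1  2  3  4  5  6  7  8  9 10 11 12 13 14
G :  0  1  0  1  0  1  2  0  1  0  1  0  1  2  0
P-positions are exactly the n with G(n) = 0.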